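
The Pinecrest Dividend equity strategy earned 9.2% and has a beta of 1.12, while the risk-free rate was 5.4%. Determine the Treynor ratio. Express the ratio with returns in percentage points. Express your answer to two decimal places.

Treynor = (Rp − Rf) / β = (9.2% − 5.4%) / 1.12 = 3.80 / 1.12 = 3.3929

3.39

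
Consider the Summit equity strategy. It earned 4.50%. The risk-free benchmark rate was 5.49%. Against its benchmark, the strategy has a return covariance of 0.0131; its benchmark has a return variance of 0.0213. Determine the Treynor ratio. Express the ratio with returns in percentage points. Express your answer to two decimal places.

β = Cov / Var = 0.0131 / 0.0213 = 0.6150
Treynor = (Rp − Rf) / β = (4.50% − 5.49%) / 0.6150 = -0.99 / 0.6150 = -1.6098

-1.61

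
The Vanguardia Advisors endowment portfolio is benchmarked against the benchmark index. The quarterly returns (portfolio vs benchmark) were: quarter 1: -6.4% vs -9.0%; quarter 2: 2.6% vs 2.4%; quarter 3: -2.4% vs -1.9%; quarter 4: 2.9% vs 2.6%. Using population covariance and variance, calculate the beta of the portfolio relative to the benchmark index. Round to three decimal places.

r̄p = -0.8250%,  r̄m = -1.4750%
Cov = Σ(rp − r̄p)(rm − r̄m) / 4 = 17.7681
Var(rm) = Σ(rm − r̄m)² / 4 = 22.1069
β = Cov / Var = 17.7681 / 22.1069 = 0.8037

0.804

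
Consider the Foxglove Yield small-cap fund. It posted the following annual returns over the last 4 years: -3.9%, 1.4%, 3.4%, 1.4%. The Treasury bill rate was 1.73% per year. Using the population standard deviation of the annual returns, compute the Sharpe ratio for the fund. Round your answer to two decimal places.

r̄ = (-3.9 + 1.4 + 3.4 + 1.4) / 4 = 2.30 / 4 = 0.5750%
Population std dev = √[29.3675 / 4] = 2.7096%
Sharpe = (r̄ − rf) / σ = (0.5750 − 1.73) / 2.7096 = -1.1550 / 2.7096 = -0.4263

-0.43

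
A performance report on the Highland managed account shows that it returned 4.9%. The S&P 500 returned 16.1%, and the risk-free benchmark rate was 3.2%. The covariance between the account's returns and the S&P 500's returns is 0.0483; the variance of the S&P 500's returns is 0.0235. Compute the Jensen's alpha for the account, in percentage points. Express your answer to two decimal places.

-24.81

β = Cov / Var = 0.0483 / 0.0235 = 2.0553
E[R] = Rf + β(Rm − Rf) = 3.2% + 2.0553 × (16.1% − 3.2%) = 29.7134%
α = Rp − E[R] = 4.9% − 29.7134% = -24.8134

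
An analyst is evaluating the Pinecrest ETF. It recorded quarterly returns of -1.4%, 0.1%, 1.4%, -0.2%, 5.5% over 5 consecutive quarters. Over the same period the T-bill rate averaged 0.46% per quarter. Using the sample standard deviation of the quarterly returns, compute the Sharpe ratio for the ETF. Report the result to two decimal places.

r̄ = (-1.4 + 0.1 + 1.4 − 0.2 + 5.5) / 5 = 5.40 / 5 = 1.0800%
Sample σ = √[Σ(r − r̄)² / 4] = √[28.3880 / 4] = √7.0970 = 2.6640%
Sharpe = (r̄ − rf) / σ = (1.0800 − 0.46) / 2.6640 = 0.6200 / 2.6640 = 0.2327

0.23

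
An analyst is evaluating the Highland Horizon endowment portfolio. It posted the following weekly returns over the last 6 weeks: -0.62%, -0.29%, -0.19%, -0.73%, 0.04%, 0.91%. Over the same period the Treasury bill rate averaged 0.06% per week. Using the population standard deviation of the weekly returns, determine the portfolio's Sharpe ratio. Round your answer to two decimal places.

Mean return μ = -0.880 / 6 = -0.1467%
Σ(r − μ)² = 1.7381; population σ = √(1.7381/6) = 0.5382%
Sharpe = (μ − rf) / σ = (-0.1467 − 0.06) / 0.5382 = -0.2067 / 0.5382 = -0.3841

-0.38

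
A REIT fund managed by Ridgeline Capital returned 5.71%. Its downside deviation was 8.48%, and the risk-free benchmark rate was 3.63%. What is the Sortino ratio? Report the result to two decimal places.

0.25

Sortino = (Rp − Rf) / σd = (5.71% − 3.63%) / 8.48% = 2.08% / 8.48% = 0.2453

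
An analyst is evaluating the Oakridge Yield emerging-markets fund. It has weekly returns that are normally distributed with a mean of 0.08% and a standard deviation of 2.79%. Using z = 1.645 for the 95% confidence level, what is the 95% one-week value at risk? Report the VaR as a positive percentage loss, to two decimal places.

4.51

VaR (as % loss) = −(μ − z·σ) = −(0.08% − 1.645 × 2.79%) = −(-4.50955%) = 4.50955%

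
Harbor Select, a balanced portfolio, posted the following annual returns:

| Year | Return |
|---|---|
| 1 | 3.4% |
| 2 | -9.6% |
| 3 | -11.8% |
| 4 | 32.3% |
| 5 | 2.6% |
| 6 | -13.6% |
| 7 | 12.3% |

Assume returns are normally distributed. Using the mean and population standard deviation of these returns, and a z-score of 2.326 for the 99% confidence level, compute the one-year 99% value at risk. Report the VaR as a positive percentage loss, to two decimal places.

32.88

Mean return r̄ = 15.60 / 7 = 2.2286%
Σ(r − r̄)² = 1594.4943; population σ = √(1594.4943/7) = 15.0925%
VaR = −(r̄ − z·σ) = −(2.2286 − 2.326 × 15.0925) = −(-32.8766) = 32.8766%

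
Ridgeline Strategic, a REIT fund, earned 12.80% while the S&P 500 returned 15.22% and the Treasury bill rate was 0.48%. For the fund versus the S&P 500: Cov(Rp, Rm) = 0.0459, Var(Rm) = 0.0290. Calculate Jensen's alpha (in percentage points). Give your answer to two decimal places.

-11.01

β = Cov / Var = 0.0459 / 0.0290 = 1.5828
E[R] = Rf + β(Rm − Rf) = 0.48% + 1.5828 × (15.22% − 0.48%) = 23.8105%
α = Rp − E[R] = 12.80% − 23.8105% = -11.0105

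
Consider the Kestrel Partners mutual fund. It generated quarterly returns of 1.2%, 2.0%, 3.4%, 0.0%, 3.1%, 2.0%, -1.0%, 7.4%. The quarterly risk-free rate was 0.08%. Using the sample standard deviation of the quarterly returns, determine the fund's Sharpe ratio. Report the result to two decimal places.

0.86

r̄ = (1.2 + 2 + 3.4 + 0 + 3.1 + 2 − 1 + 7.4) / 8 = 18.10 / 8 = 2.2625%
Σ(r − r̄)² = (1.2 − 2.2625)² + (2 − 2.2625)² + (3.4 − 2.2625)² + … = 45.4188
sample σ = √(45.4188 / 7) = √6.4884 = 2.5472%
Sharpe = (r̄ − rf) / σ = (2.2625 − 0.08) / 2.5472 = 2.1825 / 2.5472 = 0.8568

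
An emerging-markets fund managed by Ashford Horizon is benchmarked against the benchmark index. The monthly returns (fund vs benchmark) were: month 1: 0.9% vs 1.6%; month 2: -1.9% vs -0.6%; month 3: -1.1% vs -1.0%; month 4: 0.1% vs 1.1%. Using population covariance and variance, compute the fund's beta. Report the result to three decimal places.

0.899

r̄p = -0.5000%,  r̄m = 0.2750%
Cov = Σ(rp − r̄p)(rm − r̄m) / 4 = 1.0850
Var(rm) = Σ(rm − r̄m)² / 4 = 1.2069
β = Cov / Var = 1.0850 / 1.2069 = 0.8990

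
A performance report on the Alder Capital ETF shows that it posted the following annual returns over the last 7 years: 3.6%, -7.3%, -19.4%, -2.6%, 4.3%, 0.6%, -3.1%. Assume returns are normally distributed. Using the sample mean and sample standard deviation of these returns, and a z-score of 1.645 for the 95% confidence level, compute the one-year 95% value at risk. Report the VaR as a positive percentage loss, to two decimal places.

r̄ = (3.6 − 7.3 − 19.4 − 2.6 + 4.3 + 0.6 − 3.1) / 7 = -3.4143%
Σ(r − r̄)² = 396.2286; sample σ = √(396.2286/6) = 8.1264%
VaR = −(r̄ − z·σ) = −(-3.4143 − 1.645 × 8.1264) = −(-16.7822) = 16.7822%

16.78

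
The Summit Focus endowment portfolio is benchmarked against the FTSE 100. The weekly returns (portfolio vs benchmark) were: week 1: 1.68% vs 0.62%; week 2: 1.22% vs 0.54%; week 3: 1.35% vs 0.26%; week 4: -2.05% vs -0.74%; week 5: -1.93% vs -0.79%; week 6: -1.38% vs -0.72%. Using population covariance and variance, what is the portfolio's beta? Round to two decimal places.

2.56

r̄p = -0.1850%,  r̄m = -0.1383%
Cov = Σ(rp − r̄p)(rm − r̄m) / 6 = 0.9889
Var(rm) = Σ(rm − r̄m)² / 6 = 0.3865
β = Cov / Var = 0.9889 / 0.3865 = 2.5586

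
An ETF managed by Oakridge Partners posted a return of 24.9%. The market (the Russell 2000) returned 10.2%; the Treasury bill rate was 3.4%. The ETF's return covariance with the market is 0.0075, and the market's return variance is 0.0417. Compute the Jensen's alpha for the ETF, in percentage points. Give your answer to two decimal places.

20.28

β = Cov / Var = 0.0075 / 0.0417 = 0.1799
E[R] = Rf + β(Rm − Rf) = 3.4% + 0.1799 × (10.2% − 3.4%) = 4.6233%
α = Rp − E[R] = 24.9% − 4.6233% = 20.2767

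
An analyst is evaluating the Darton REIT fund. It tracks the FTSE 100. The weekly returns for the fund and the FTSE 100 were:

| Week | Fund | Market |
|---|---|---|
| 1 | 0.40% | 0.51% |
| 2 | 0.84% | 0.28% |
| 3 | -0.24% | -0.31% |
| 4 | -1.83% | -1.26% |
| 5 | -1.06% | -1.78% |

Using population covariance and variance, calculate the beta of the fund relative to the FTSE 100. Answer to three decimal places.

r̄p = -0.3780%,  r̄m = -0.5120%
Cov = Σ(rp − r̄p)(rm − r̄m) / 5 = 0.7477
Var(rm) = Σ(rm − r̄m)² / 5 = 0.7760
β = Cov / Var = 0.7477 / 0.7760 = 0.9635

0.964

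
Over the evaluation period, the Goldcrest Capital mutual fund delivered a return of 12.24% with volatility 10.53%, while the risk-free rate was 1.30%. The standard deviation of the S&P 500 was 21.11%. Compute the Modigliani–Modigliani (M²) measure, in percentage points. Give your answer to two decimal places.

23.23

Sharpe = (Rp − Rf) / σp = (12.24% − 1.30%) / 10.53% = 1.0389
M² = Rf + Sharpe × σm = 1.30% + 1.0389 × 21.11% = 23.2312%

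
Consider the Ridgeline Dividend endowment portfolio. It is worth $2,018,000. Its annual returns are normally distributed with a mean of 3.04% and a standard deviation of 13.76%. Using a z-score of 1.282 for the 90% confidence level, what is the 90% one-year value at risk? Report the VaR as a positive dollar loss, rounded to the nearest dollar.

$294,634

Return at the 90% tail: μ − z·σ = 3.04% − 1.282 × 13.76% = 3.04 − 17.64032 = -14.60032%
VaR = −(-14.60032%) × $2,018,000 = 14.60032% × $2,018,000 = $294,634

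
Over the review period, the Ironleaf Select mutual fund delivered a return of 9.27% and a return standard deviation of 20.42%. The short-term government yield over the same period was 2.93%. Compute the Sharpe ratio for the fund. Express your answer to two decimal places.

Sharpe = (Rp − Rf) / σp = (9.27% − 2.93%) / 20.42% = 6.34% / 20.42% = 0.3105

0.31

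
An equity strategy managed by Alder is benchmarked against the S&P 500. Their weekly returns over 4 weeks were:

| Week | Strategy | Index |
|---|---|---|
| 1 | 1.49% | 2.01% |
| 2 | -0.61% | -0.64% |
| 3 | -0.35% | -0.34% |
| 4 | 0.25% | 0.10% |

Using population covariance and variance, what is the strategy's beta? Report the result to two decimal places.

r̄p = 0.1950%,  r̄m = 0.2825%
Cov = Σ(rp − r̄p)(rm − r̄m) / 4 = 0.8272
Var(rm) = Σ(rm − r̄m)² / 4 = 1.0640
β = Cov / Var = 0.8272 / 1.0640 = 0.7774

0.78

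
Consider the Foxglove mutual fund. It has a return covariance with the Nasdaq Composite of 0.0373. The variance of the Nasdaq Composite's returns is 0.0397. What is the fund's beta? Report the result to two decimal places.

0.94

β = Cov(Rp, Rm) / Var(Rm) = 0.0373 / 0.0397 = 0.9395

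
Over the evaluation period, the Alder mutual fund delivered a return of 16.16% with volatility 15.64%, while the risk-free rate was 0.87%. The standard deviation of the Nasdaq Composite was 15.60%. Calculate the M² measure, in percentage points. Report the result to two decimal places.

16.12

Sharpe = (Rp − Rf) / σp = (16.16% − 0.87%) / 15.64% = 0.9776
M² = Rf + Sharpe × σm = 0.87% + 0.9776 × 15.60% = 16.1206%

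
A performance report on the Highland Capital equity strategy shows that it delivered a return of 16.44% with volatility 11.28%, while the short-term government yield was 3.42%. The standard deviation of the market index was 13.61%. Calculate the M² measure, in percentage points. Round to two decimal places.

Sharpe = (Rp − Rf) / σp = (16.44% − 3.42%) / 11.28% = 1.1543
M² = Rf + Sharpe × σm = 3.42% + 1.1543 × 13.61% = 19.1300%

19.13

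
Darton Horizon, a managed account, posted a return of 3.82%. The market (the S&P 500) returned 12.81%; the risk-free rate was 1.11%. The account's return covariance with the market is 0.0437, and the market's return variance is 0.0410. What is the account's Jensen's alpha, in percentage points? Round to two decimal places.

β = Cov / Var = 0.0437 / 0.0410 = 1.0659
E[R] = Rf + β(Rm − Rf) = 1.11% + 1.0659 × (12.81% − 1.11%) = 13.5810%
α = Rp − E[R] = 3.82% − 13.5810% = -9.7610

-9.76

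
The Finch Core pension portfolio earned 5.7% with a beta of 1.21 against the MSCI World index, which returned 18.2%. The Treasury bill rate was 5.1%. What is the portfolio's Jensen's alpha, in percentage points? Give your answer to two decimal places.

CAPM expected return = Rf + β(Rm − Rf) = 5.1% + 1.21 × (18.2% − 5.1%) = 5.1 + 1.21 × 13.10 = 20.9510%
Jensen's α = Rp − E[R] = 5.7% − 20.9510% = -15.2510

-15.25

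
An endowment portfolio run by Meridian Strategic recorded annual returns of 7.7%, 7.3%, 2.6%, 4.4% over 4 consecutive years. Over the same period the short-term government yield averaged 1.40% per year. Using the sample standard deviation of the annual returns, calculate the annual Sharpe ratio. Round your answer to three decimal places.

μ = (7.7 + 7.3 + 2.6 + 4.4) / 4 = 5.5000%
Σ(r − μ)² = (7.7 − 5.5000)² + (7.3 − 5.5000)² + … = 17.7000
sample σ = √(17.7000 / 3) = √5.9000 = 2.4290%
Sharpe = (μ − rf) / σ = (5.5000 − 1.4) / 2.4290 = 4.1000 / 2.4290 = 1.6879

1.688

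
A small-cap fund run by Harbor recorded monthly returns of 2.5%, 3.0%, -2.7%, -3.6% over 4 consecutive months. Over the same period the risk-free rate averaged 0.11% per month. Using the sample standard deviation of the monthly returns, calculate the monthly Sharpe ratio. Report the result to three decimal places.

Mean return μ = -0.80 / 4 = -0.2000%
Σ(r − μ)² = (2.5 − (-0.2000))² + (3 − (-0.2000))² + (-2.7 − (-0.2000))² + … = 35.3400
sample σ = √(35.3400 / 3) = √11.7800 = 3.4322%
Sharpe = (μ − rf) / σ = (-0.2000 − 0.11) / 3.4322 = -0.3100 / 3.4322 = -0.0903

-0.090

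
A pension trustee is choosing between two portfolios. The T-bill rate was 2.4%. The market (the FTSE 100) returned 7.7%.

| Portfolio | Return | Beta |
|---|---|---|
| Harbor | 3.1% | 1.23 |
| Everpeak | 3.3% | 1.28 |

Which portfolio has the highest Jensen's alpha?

Harbor

Harbor: α = 3.1% − [2.4% + 1.23 × (7.7% − 2.4%)] = -5.819
Everpeak: α = 3.3% − [2.4% + 1.28 × (7.7% − 2.4%)] = -5.884
Highest: Harbor (-5.819).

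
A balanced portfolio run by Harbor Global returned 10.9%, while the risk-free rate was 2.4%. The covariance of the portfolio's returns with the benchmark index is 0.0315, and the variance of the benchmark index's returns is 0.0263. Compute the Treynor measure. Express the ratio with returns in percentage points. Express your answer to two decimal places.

β = Cov / Var = 0.0315 / 0.0263 = 1.1977
Treynor = (Rp − Rf) / β = (10.9% − 2.4%) / 1.1977 = 8.50 / 1.1977 = 7.0969

7.10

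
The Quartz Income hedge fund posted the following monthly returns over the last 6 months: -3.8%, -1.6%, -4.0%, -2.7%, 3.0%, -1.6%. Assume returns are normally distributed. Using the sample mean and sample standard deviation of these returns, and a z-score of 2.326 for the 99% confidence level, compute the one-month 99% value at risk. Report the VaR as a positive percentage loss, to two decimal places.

r̄ = (-3.8 − 1.6 − 4 − 2.7 + 3 − 1.6) / 6 = -1.7833%
Σ(r − r̄)² = 32.7683; sample σ = √(32.7683/5) = 2.5600%
VaR = −(r̄ − z·σ) = −(-1.7833 − 2.326 × 2.5600) = −(-7.7379) = 7.7379%

7.74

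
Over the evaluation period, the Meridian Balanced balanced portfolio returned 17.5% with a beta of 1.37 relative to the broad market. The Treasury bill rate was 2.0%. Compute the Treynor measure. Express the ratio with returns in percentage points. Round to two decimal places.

11.31

Treynor = (Rp − Rf) / β = (17.5% − 2.0%) / 1.37 = 15.50 / 1.37 = 11.3139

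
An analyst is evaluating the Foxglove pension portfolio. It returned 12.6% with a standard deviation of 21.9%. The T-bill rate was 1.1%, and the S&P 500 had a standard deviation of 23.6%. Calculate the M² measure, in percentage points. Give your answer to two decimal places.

Sharpe = (Rp − Rf) / σp = (12.6% − 1.1%) / 21.9% = 0.5251
M² = Rf + Sharpe × σm = 1.1% + 0.5251 × 23.6% = 13.4924%

13.49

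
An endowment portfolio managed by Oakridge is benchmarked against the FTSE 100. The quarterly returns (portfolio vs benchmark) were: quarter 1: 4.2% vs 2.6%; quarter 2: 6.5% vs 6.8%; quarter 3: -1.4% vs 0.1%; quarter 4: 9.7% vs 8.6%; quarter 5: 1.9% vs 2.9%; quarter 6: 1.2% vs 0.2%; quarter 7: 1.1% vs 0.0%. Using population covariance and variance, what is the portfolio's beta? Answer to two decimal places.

r̄p = 3.3143%,  r̄m = 3.0286%
Cov = Σ(rp − r̄p)(rm − r̄m) / 7 = 10.5553
Var(rm) = Σ(rm − r̄m)² / 7 = 10.1735
β = Cov / Var = 10.5553 / 10.1735 = 1.0375

1.04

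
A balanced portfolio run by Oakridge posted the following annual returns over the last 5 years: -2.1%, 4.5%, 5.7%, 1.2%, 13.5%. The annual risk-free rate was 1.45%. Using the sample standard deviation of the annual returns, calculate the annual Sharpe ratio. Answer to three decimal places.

r̄ = (-2.1 + 4.5 + 5.7 + 1.2 + 13.5) / 5 = 22.80 / 5 = 4.5600%
Sample std dev = √[136.8720 / 4] = 5.8496%
Sharpe = (r̄ − rf) / σ = (4.5600 − 1.45) / 5.8496 = 3.1100 / 5.8496 = 0.5317

0.532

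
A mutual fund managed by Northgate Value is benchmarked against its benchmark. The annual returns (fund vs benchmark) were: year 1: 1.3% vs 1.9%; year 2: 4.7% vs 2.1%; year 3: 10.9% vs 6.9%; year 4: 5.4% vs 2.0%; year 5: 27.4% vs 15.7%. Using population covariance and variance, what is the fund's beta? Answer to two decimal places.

r̄p = 9.9400%,  r̄m = 5.7200%
Cov = Σ(rp − r̄p)(rm − r̄m) / 5 = 48.8492
Var(rm) = Σ(rm − r̄m)² / 5 = 28.5056
β = Cov / Var = 48.8492 / 28.5056 = 1.7137

1.71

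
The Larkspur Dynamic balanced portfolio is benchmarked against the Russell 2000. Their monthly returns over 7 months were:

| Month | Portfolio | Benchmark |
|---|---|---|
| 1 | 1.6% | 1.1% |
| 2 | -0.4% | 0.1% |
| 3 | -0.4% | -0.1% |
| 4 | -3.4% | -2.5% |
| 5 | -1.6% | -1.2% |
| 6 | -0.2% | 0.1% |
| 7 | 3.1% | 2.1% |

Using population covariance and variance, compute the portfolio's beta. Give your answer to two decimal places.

r̄p = -0.1857%,  r̄m = -0.0571%
Cov = Σ(rp − r̄p)(rm − r̄m) / 7 = 2.6565
Var(rm) = Σ(rm − r̄m)² / 7 = 1.9024
β = Cov / Var = 2.6565 / 1.9024 = 1.3964

1.40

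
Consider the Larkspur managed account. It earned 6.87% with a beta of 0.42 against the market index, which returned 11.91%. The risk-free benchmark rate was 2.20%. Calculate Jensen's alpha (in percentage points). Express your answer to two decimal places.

CAPM expected return = Rf + β(Rm − Rf) = 2.20% + 0.42 × (11.91% − 2.20%) = 2.2 + 0.42 × 9.71 = 6.2782%
Jensen's α = Rp − E[R] = 6.87% − 6.2782% = 0.5918

0.59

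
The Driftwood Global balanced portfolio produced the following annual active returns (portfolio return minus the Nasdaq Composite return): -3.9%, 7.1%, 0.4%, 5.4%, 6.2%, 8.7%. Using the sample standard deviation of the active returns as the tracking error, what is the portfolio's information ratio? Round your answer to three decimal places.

0.835

r̄ = (-3.9 + 7.1 + 0.4 + 5.4 + 6.2 + 8.7) / 6 = 23.90 / 6 = 3.9833%
Sample σ = √[Σ(r − r̄)² / 5] = √[113.8683 / 5] = √22.7737 = 4.7722%
IR = r̄ / tracking error = 3.9833 / 4.7722 = 0.8347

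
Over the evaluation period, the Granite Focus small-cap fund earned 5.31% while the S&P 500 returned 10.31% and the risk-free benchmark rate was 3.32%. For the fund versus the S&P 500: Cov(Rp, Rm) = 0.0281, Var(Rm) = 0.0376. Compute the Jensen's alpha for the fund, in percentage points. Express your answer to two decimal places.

β = Cov / Var = 0.0281 / 0.0376 = 0.7473
E[R] = Rf + β(Rm − Rf) = 3.32% + 0.7473 × (10.31% − 3.32%) = 8.5436%
α = Rp − E[R] = 5.31% − 8.5436% = -3.2336

-3.23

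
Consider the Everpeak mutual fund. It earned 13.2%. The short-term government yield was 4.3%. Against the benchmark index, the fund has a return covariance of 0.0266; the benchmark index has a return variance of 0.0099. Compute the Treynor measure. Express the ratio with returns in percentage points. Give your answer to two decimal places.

β = Cov / Var = 0.0266 / 0.0099 = 2.6869
Treynor = (Rp − Rf) / β = (13.2% − 4.3%) / 2.6869 = 8.90 / 2.6869 = 3.3124

3.31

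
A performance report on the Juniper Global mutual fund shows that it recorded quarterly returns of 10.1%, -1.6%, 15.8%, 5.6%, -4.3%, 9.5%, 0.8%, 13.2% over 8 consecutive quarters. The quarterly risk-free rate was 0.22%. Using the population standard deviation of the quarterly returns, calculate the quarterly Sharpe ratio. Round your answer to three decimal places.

r̄ = (10.1 − 1.6 + 15.8 + 5.6 − 4.3 + 9.5 + 0.8 + 13.2) / 8 = 49.10 / 8 = 6.1375%
Σ(r − r̄)² = 367.8388; population σ = √(367.8388/8) = 6.7808%
Sharpe = (r̄ − rf) / σ = (6.1375 − 0.22) / 6.7808 = 5.9175 / 6.7808 = 0.8727

0.873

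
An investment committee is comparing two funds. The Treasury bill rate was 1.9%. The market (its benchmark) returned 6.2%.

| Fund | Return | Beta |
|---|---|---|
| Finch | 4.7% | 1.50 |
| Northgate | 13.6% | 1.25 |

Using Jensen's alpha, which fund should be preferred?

Northgate

Finch: α = 4.7% − [1.9% + 1.50 × (6.2% − 1.9%)] = -3.650
Northgate: α = 13.6% − [1.9% + 1.25 × (6.2% − 1.9%)] = 6.325
Highest: Northgate (6.325).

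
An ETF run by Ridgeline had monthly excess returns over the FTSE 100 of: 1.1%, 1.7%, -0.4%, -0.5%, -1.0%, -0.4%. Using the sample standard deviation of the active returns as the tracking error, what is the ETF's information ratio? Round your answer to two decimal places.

r̄ = (1.1 + 1.7 − 0.4 − 0.5 − 1 − 0.4) / 6 = 0.0833%
Σ(r − r̄)² = (1.1 − 0.0833)² + (1.7 − 0.0833)² + … = 5.6283
σ = √[5.6283 / 5] = 1.0610%
IR = r̄ / tracking error = 0.0833 / 1.0610 = 0.0785

0.08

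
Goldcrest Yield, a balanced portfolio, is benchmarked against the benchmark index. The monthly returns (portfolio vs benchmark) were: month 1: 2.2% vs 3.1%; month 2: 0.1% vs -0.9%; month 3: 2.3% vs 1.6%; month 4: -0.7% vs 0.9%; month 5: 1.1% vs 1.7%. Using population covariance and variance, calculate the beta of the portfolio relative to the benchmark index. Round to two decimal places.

r̄p = 1.0000%,  r̄m = 1.2800%
Cov = Σ(rp − r̄p)(rm − r̄m) / 5 = 1.0500
Var(rm) = Σ(rm − r̄m)² / 5 = 1.6976
β = Cov / Var = 1.0500 / 1.6976 = 0.6185

0.62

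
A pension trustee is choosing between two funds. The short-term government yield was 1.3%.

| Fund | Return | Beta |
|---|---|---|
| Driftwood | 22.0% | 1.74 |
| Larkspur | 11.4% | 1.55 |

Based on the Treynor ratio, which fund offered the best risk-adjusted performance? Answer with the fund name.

Driftwood: Treynor = (22.0% − 1.3%) / 1.74 = 11.897
Larkspur: Treynor = (11.4% − 1.3%) / 1.55 = 6.516
Highest: Driftwood (11.897).

Driftwood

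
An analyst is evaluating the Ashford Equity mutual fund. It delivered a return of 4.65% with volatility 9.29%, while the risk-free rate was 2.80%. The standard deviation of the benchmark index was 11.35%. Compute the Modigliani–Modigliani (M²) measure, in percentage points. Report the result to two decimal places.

5.06

Sharpe = (Rp − Rf) / σp = (4.65% − 2.80%) / 9.29% = 0.1991
M² = Rf + Sharpe × σm = 2.80% + 0.1991 × 11.35% = 5.0598%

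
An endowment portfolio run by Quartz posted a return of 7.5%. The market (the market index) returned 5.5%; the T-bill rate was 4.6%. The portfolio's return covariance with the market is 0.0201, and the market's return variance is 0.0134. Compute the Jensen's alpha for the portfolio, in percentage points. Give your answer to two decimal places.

β = Cov / Var = 0.0201 / 0.0134 = 1.5000
E[R] = Rf + β(Rm − Rf) = 4.6% + 1.5000 × (5.5% − 4.6%) = 5.9500%
α = Rp − E[R] = 7.5% − 5.9500% = 1.5500

1.55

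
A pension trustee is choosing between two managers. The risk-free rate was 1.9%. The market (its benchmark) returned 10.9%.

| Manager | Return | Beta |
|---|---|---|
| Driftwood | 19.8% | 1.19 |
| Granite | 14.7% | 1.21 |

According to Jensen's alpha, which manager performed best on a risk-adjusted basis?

Driftwood: α = 19.8% − [1.9% + 1.19 × (10.9% − 1.9%)] = 7.190
Granite: α = 14.7% − [1.9% + 1.21 × (10.9% − 1.9%)] = 1.910
Highest: Driftwood (7.190).

Driftwood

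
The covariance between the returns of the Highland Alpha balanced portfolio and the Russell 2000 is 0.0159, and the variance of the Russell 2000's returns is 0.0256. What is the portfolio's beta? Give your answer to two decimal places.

0.62

β = Cov(Rp, Rm) / Var(Rm) = 0.0159 / 0.0256 = 0.6211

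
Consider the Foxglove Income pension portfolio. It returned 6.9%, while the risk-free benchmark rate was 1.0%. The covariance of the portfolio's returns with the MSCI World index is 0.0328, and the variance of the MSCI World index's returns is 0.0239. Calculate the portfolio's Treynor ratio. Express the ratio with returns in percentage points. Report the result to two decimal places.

β = Cov / Var = 0.0328 / 0.0239 = 1.3724
Treynor = (Rp − Rf) / β = (6.9% − 1.0%) / 1.3724 = 5.90 / 1.3724 = 4.2990

4.30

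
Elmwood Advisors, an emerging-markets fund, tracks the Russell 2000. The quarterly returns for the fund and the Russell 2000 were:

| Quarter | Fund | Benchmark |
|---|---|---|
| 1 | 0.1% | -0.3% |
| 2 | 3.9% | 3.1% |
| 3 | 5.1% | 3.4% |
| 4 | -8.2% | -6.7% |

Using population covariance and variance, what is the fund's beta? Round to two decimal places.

1.28

r̄p = 0.2250%,  r̄m = -0.1250%
Cov = Σ(rp − r̄p)(rm − r̄m) / 4 = 21.1131
Var(rm) = Σ(rm − r̄m)² / 4 = 16.5219
β = Cov / Var = 21.1131 / 16.5219 = 1.2779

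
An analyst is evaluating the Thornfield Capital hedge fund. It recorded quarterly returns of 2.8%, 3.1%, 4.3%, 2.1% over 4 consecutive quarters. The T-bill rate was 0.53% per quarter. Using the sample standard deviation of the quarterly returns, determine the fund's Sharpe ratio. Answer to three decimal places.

r̄ = (2.8 + 3.1 + 4.3 + 2.1) / 4 = 12.30 / 4 = 3.0750%
Σ(r − r̄)² = (2.8 − 3.0750)² + (3.1 − 3.0750)² + (4.3 − 3.0750)² + … = 2.5275
sample σ = √(2.5275 / 3) = √0.8425 = 0.9179%
Sharpe = (r̄ − rf) / σ = (3.0750 − 0.53) / 0.9179 = 2.5450 / 0.9179 = 2.7726

2.773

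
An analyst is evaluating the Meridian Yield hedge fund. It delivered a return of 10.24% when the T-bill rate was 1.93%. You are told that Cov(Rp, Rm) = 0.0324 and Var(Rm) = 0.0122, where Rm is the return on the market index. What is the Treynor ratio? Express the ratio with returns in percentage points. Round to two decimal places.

3.13

β = Cov / Var = 0.0324 / 0.0122 = 2.6557
Treynor = (Rp − Rf) / β = (10.24% − 1.93%) / 2.6557 = 8.31 / 2.6557 = 3.1291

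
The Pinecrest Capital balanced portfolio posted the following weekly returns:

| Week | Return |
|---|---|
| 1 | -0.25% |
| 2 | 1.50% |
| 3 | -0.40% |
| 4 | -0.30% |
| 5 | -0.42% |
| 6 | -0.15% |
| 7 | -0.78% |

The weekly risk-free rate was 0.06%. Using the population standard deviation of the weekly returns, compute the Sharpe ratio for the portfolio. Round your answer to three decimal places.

-0.255

r̄ = (-0.25 + 1.5 − 0.4 − 0.3 − 0.42 − 0.15 − 0.78) / 7 = -0.800 / 7 = -0.1143%
Σ(r − r̄)² = (-0.25 − (-0.1143))² + (1.5 − (-0.1143))² + (-0.4 − (-0.1143))² + … = 3.2784
population σ = √(3.2784 / 7) = √0.4683 = 0.6843%
Sharpe = (r̄ − rf) / σ = (-0.1143 − 0.06) / 0.6843 = -0.1743 / 0.6843 = -0.2547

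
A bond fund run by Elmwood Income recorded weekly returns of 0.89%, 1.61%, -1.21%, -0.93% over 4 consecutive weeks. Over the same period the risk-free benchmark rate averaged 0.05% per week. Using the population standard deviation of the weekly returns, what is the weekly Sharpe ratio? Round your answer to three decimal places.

r̄ = (0.89 + 1.61 − 1.21 − 0.93) / 4 = 0.0900%
Population σ = √[Σ(r − r̄)² / 4] = √[5.6808 / 4] = √1.4202 = 1.1917%
Sharpe = (r̄ − rf) / σ = (0.0900 − 0.05) / 1.1917 = 0.0400 / 1.1917 = 0.0336

0.034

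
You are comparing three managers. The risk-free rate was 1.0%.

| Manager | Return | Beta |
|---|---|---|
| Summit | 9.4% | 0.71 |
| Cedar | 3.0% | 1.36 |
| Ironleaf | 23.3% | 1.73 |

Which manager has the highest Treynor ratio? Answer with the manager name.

Ironleaf

Summit: Treynor = (9.4% − 1.0%) / 0.71 = 11.831
Cedar: Treynor = (3.0% − 1.0%) / 1.36 = 1.471
Ironleaf: Treynor = (23.3% − 1.0%) / 1.73 = 12.890
Highest: Ironleaf (12.890).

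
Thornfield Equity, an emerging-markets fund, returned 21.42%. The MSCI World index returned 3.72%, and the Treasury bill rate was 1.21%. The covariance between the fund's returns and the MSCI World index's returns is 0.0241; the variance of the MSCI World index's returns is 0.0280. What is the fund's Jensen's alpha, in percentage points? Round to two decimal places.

18.05

β = Cov / Var = 0.0241 / 0.0280 = 0.8607
E[R] = Rf + β(Rm − Rf) = 1.21% + 0.8607 × (3.72% − 1.21%) = 3.3704%
α = Rp − E[R] = 21.42% − 3.3704% = 18.0496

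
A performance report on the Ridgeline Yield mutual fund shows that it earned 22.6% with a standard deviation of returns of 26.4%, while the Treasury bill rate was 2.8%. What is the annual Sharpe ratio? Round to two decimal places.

0.75

Sharpe = (Rp − Rf) / σp = (22.6% − 2.8%) / 26.4% = 19.80% / 26.4% = 0.7500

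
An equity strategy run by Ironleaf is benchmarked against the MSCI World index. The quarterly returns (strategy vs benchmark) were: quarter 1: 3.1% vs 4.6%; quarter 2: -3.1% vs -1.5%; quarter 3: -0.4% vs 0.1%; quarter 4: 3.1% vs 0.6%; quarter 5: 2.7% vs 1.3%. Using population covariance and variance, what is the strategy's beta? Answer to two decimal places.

0.92

r̄p = 1.0800%,  r̄m = 1.0200%
Cov = Σ(rp − r̄p)(rm − r̄m) / 5 = 3.7464
Var(rm) = Σ(rm − r̄m)² / 5 = 4.0536
β = Cov / Var = 3.7464 / 4.0536 = 0.9242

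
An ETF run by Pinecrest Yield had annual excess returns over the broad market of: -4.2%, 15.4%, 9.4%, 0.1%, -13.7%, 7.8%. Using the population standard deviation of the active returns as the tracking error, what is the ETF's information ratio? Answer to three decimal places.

0.256

Mean return μ = 14.80 / 6 = 2.4667%
Σ(r − μ)² = 555.1933; population σ = √(555.1933/6) = 9.6194%
IR = μ / tracking error = 2.4667 / 9.6194 = 0.2564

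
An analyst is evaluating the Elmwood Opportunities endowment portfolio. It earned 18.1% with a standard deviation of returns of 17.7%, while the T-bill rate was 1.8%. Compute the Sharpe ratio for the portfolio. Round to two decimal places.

Sharpe = (Rp − Rf) / σp = (18.1% − 1.8%) / 17.7% = 16.30% / 17.7% = 0.9209

0.92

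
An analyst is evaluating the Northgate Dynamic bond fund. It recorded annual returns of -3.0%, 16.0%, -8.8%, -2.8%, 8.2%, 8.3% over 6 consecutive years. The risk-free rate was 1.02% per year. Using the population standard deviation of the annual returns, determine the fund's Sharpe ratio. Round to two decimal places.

0.23

r̄ = (-3 + 16 − 8.8 − 2.8 + 8.2 + 8.3) / 6 = 17.90 / 6 = 2.9833%
Σ(r − r̄)² = (-3 − 2.9833)² + (16 − 2.9833)² + … = 433.0083
σ = √[433.0083 / 6] = 8.4952%
Sharpe = (r̄ − rf) / σ = (2.9833 − 1.02) / 8.4952 = 1.9633 / 8.4952 = 0.2311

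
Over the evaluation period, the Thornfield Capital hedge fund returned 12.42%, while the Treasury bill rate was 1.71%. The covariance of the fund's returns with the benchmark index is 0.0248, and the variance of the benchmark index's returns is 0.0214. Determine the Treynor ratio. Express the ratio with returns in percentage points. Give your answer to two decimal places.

β = Cov / Var = 0.0248 / 0.0214 = 1.1589
Treynor = (Rp − Rf) / β = (12.42% − 1.71%) / 1.1589 = 10.71 / 1.1589 = 9.2415

9.24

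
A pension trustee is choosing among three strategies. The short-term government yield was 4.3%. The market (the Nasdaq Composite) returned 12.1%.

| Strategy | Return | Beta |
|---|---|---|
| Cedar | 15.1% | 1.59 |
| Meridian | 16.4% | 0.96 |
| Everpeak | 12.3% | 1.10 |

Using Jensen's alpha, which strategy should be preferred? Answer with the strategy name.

Meridian

Cedar: α = 15.1% − [4.3% + 1.59 × (12.1% − 4.3%)] = -1.602
Meridian: α = 16.4% − [4.3% + 0.96 × (12.1% − 4.3%)] = 4.612
Everpeak: α = 12.3% − [4.3% + 1.10 × (12.1% − 4.3%)] = -0.580
Highest: Meridian (4.612).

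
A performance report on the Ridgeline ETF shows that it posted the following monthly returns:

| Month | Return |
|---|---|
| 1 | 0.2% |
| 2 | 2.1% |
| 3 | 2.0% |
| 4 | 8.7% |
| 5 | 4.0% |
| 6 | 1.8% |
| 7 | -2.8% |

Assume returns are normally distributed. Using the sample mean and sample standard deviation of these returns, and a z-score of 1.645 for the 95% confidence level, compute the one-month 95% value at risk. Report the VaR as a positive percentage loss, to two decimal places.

3.52

r̄ = (0.2 + 2.1 + 2 + 8.7 + 4 + 1.8 − 2.8) / 7 = 2.2857%
Sample std dev = √[74.6486 / 6] = 3.5272%
VaR = −(r̄ − z·σ) = −(2.2857 − 1.645 × 3.5272) = −(-3.5165) = 3.5165%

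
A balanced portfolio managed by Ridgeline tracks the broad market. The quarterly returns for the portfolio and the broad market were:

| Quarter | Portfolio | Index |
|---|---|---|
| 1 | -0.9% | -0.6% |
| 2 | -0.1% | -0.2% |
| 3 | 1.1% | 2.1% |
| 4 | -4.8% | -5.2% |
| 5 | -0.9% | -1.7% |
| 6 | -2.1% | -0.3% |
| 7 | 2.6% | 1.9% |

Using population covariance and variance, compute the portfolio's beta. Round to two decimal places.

0.89

r̄p = -0.7286%,  r̄m = -0.5714%
Cov = Σ(rp − r̄p)(rm − r̄m) / 7 = 4.5737
Var(rm) = Σ(rm − r̄m)² / 7 = 5.1649
β = Cov / Var = 4.5737 / 5.1649 = 0.8855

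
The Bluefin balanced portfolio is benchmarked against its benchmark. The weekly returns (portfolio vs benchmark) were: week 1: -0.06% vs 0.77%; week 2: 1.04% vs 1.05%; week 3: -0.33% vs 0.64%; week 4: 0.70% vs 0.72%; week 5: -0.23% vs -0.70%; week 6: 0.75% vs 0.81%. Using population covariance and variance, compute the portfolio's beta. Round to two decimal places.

r̄p = 0.3117%,  r̄m = 0.5483%
Cov = Σ(rp − r̄p)(rm − r̄m) / 6 = 0.1803
Var(rm) = Σ(rm − r̄m)² / 6 = 0.3276
β = Cov / Var = 0.1803 / 0.3276 = 0.5504

0.55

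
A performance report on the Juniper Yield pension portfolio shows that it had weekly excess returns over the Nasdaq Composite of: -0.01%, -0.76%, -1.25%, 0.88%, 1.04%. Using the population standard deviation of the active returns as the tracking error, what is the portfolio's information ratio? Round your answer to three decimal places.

μ = (-0.01 − 0.76 − 1.25 + 0.88 + 1.04) / 5 = -0.0200%
Population σ = √[Σ(r − μ)² / 5] = √[3.9942 / 5] = √0.7988 = 0.8938%
IR = μ / tracking error = -0.0200 / 0.8938 = -0.0224

-0.022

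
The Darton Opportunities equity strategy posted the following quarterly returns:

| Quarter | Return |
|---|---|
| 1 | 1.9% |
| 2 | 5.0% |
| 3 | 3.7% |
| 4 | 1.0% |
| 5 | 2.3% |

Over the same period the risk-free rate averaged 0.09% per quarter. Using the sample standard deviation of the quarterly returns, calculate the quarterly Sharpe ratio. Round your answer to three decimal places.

μ = (1.9 + 5 + 3.7 + 1 + 2.3) / 5 = 2.7800%
Sample std dev = √[9.9480 / 4] = 1.5770%
Sharpe = (μ − rf) / σ = (2.7800 − 0.09) / 1.5770 = 2.6900 / 1.5770 = 1.7058

1.706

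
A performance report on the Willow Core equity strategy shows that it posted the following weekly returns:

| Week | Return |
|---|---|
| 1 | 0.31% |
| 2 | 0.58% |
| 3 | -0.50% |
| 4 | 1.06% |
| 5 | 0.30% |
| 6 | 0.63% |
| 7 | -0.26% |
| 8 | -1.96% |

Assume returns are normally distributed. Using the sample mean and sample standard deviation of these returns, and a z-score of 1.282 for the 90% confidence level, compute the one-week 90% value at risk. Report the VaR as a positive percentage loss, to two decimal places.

Mean return r̄ = 0.160 / 8 = 0.0200%
Sample std dev = √[6.1990 / 7] = 0.9410%
VaR = −(r̄ − z·σ) = −(0.0200 − 1.282 × 0.9410) = −(-1.1864) = 1.1864%

1.19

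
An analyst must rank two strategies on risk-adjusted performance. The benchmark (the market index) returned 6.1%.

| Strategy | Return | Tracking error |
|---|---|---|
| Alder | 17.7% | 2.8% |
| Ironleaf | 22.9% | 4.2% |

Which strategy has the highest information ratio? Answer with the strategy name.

Alder

Alder: IR = (17.7% − 6.1%) / 2.8% = 4.143
Ironleaf: IR = (22.9% − 6.1%) / 4.2% = 4.000
Highest: Alder (4.143).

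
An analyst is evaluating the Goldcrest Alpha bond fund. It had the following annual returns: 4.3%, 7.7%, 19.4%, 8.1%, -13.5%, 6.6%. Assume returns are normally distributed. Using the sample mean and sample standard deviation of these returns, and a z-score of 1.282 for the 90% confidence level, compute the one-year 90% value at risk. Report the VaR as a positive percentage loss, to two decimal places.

μ = (4.3 + 7.7 + 19.4 + 8.1 − 13.5 + 6.6) / 6 = 32.60 / 6 = 5.4333%
Σ(r − μ)² = (4.3 − 5.4333)² + (7.7 − 5.4333)² + … = 568.4333
sample σ = √(568.4333 / 5) = √113.6867 = 10.6624%
VaR = −(μ − z·σ) = −(5.4333 − 1.282 × 10.6624) = −(-8.2359) = 8.2359%

8.24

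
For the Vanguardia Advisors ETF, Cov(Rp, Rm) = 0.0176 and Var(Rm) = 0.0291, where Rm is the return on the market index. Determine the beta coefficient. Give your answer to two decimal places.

0.60

β = Cov(Rp, Rm) / Var(Rm) = 0.0176 / 0.0291 = 0.6048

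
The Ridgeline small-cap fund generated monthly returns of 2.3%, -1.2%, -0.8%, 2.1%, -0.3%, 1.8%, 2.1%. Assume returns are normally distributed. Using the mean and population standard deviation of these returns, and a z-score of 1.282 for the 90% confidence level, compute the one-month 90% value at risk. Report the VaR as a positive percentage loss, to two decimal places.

0.98

Mean return μ = 6.00 / 7 = 0.8571%
Population σ = √[Σ(r − μ)² / 7] = √[14.3771 / 7] = √2.0539 = 1.4331%
VaR = −(μ − z·σ) = −(0.8571 − 1.282 × 1.4331) = −(-0.9801) = 0.9801%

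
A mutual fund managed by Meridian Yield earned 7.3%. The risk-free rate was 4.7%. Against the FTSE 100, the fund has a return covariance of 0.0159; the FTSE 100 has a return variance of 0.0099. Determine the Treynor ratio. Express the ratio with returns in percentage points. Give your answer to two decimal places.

1.62

β = Cov / Var = 0.0159 / 0.0099 = 1.6061
Treynor = (Rp − Rf) / β = (7.3% − 4.7%) / 1.6061 = 2.60 / 1.6061 = 1.6188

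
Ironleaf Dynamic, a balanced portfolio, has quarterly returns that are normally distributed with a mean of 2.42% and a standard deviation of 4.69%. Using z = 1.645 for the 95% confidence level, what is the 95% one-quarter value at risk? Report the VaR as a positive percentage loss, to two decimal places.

5.30

VaR (as % loss) = −(μ − z·σ) = −(2.42% − 1.645 × 4.69%) = −(-5.29505%) = 5.29505%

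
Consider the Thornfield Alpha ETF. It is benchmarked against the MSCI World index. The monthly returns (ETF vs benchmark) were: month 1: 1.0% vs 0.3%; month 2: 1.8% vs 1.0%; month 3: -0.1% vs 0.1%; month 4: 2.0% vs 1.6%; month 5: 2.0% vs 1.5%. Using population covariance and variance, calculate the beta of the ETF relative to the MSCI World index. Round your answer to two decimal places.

r̄p = 1.3400%,  r̄m = 0.9000%
Cov = Σ(rp − r̄p)(rm − r̄m) / 5 = 0.4520
Var(rm) = Σ(rm − r̄m)² / 5 = 0.3720
β = Cov / Var = 0.4520 / 0.3720 = 1.2151

1.22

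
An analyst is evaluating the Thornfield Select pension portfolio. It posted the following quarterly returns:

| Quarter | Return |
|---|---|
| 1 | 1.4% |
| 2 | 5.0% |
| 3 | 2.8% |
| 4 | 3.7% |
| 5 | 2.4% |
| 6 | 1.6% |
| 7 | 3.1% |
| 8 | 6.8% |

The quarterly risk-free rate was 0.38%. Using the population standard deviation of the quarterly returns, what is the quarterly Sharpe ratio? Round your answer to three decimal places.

1.756

μ = (1.4 + 5 + 2.8 + 3.7 + 2.4 + 1.6 + 3.1 + 6.8) / 8 = 26.80 / 8 = 3.3500%
Σ(r − μ)² = 22.8800; population σ = √(22.8800/8) = 1.6912%
Sharpe = (μ − rf) / σ = (3.3500 − 0.38) / 1.6912 = 2.9700 / 1.6912 = 1.7561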